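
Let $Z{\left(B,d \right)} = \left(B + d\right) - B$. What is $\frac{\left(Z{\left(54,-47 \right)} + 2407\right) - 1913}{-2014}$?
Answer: $- \frac{447}{2014} \approx -0.22195$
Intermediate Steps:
$Z{\left(B,d \right)} = d$
$\frac{\left(Z{\left(54,-47 \right)} + 2407\right) - 1913}{-2014} = \frac{\left(-47 + 2407\right) - 1913}{-2014} = \left(2360 - 1913\right) \left(- \frac{1}{2014}\right) = 447 \left(- \frac{1}{2014}\right) = - \frac{447}{2014}$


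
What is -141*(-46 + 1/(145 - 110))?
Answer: 226869/35 ≈ 6482.0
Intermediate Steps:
-141*(-46 + 1/(145 - 110)) = -141*(-46 + 1/35) = -141*(-1609/35) = 226869/35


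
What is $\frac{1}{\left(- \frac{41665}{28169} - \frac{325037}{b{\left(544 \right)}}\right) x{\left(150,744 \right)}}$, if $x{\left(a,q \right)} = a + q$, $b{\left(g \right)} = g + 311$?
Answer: $- \frac{8028165}{2739094066744} \approx -2.931 \cdot 10^{-6}$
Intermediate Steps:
$b{\left(g \right)} = 311 + g$
$\frac{1}{\left(- \frac{41665}{28169} - \frac{325037}{b{\left(544 \right)}}\right) x{\left(150,744 \right)}} = \frac{1}{\left(- \frac{41665}{28169} - \frac{325037}{311 + 544}\right) \left(150 + 744\right)} = \frac{1}{\left(\left(-41665\right) \frac{1}{28169} - \frac{325037}{855}\right) 894} = \frac{1}{- \frac{41665}{28169} - \frac{325037}{855}} \cdot \frac{1}{894} = \frac{1}{- \frac{9191590828}{24084495}} \cdot \frac{1}{894} = \left(- \frac{24084495}{9191590828}\right) \frac{1}{894} = - \frac{8028165}{2739094066744}$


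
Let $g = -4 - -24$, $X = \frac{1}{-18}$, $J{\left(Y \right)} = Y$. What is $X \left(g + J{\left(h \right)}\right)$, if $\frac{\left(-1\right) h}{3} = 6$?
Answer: $- \frac{1}{9} \approx -0.11111$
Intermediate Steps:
$h = -18$ ($h = \left(-3\right) 6 = -18$)
$X = - \frac{1}{18} \approx -0.055556$
$g = 20$ ($g = -4 + 24 = 20$)
$X \left(g + J{\left(h \right)}\right) = - \frac{20 - 18}{18} = \left(- \frac{1}{18}\right) 2 = - \frac{1}{9}$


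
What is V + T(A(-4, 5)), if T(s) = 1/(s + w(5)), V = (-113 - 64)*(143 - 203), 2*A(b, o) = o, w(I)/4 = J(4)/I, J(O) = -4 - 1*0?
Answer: 74330/7 ≈ 10619.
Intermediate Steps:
J(O) = -4 (J(O) = -4 + 0 = -4)
w(I) = -16/I (w(I) = 4*(-4/I) = -16/I)
A(b, o) = o/2
V = 10620 (V = -177*(-60) = 10620)
T(s) = 1/(-16/5 + s) (T(s) = 1/(s - 16/5) = 1/(-16/5 + s))
V + T(A(-4, 5)) = 10620 + 5/(-16 + 5*((1/2)*5)) = 10620 + 5/(-16 + 5*(5/2)) = 10620 + 5/(-16 + 25/2) = 10620 + 5/(-7/2) = 10620 + 5*(-2/7) = 10620 - 10/7 = 74330/7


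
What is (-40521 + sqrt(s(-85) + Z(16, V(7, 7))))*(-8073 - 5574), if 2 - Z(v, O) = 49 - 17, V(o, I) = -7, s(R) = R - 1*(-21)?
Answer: 552990087 - 13647*I*sqrt(94) ≈ 5.5299e+8 - 1.3231e+5*I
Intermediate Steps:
s(R) = 21 + R (s(R) = R + 21 = 21 + R)
Z(v, O) = -30 (Z(v, O) = 2 - (49 - 17) = 2 - 1*32 = 2 - 32 = -30)
(-40521 + sqrt(s(-85) + Z(16, V(7, 7))))*(-8073 - 5574) = (-40521 + sqrt((21 - 85) - 30))*(-8073 - 5574) = (-40521 + sqrt(-64 - 30))*(-13647) = (-40521 + sqrt(-94))*(-13647) = (-40521 + I*sqrt(94))*(-13647) = 552990087 - 13647*I*sqrt(94)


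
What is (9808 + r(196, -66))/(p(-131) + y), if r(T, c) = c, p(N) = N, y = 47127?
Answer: 4871/23498 ≈ 0.20729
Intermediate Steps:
(9808 + r(196, -66))/(p(-131) + y) = (9808 - 66)/(-131 + 47127) = 9742/46996 = 9742*(1/46996) = 4871/23498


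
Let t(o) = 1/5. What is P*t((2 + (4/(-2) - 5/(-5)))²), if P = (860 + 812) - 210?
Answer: 1462/5 ≈ 292.40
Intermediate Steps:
t(o) = ⅕
P = 1462 (P = 1672 - 210 = 1462)
P*t((2 + (4/(-2) - 5/(-5)))²) = 1462*(⅕) = 1462/5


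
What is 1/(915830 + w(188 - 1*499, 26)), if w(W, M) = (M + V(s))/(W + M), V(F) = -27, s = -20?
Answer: 285/261011551 ≈ 1.0919e-6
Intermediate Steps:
w(W, M) = (-27 + M)/(M + W) (w(W, M) = (M - 27)/(W + M) = (-27 + M)/(M + W))
1/(915830 + w(188 - 1*499, 26)) = 1/(915830 + (-27 + 26)/(26 + (188 - 1*499))) = 1/(915830 - 1/(26 + (188 - 499))) = 1/(915830 - 1/(26 - 311)) = 1/(915830 - 1/(-285)) = 1/(915830 - 1/285*(-1)) = 1/(915830 + 1/285) = 1/(261011551/285) = 285/261011551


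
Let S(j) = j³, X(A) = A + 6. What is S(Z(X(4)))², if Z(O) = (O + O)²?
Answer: 4096000000000000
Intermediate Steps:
X(A) = 6 + A
Z(O) = 4*O² (Z(O) = (2*O)² = 4*O²)
S(Z(X(4)))² = ((4*(6 + 4)²)³)² = ((4*10²)³)² = ((4*100)³)² = (400³)² = 64000000² = 4096000000000000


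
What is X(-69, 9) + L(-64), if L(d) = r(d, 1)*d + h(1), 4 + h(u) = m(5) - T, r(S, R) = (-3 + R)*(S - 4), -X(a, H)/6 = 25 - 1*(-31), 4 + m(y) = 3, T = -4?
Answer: -9041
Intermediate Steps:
m(y) = -1 (m(y) = -4 + 3 = -1)
X(a, H) = -336 (X(a, H) = -6*(25 - 1*(-31)) = -6*(25 + 31) = -6*56 = -336)
r(S, R) = (-4 + S)*(-3 + R) (r(S, R) = (-3 + R)*(-4 + S) = (-4 + S)*(-3 + R))
h(u) = -1 (h(u) = -4 + (-1 - 1*(-4)) = -4 + (-1 + 4) = -4 + 3 = -1)
L(d) = -1 + d*(8 - 2*d) (L(d) = (12 - 4*1 - 3*d + 1*d)*d - 1 = (12 - 4 - 3*d + d)*d - 1 = (8 - 2*d)*d - 1 = d*(8 - 2*d) - 1 = -1 + d*(8 - 2*d))
X(-69, 9) + L(-64) = -336 + (-1 - 2*(-64)*(-4 - 64)) = -336 + (-1 - 2*(-64)*(-68)) = -336 + (-1 - 8704) = -336 - 8705 = -9041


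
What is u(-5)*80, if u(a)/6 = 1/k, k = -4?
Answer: -120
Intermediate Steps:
u(a) = -3/2 (u(a) = 6/(-4) = 6*(-¼) = -3/2)
u(-5)*80 = -3/2*80 = -120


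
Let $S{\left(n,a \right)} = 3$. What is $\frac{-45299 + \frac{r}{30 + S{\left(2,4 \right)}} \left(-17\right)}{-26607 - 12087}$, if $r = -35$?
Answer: $\frac{747136}{638451} \approx 1.1702$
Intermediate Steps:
$\frac{-45299 + \frac{r}{30 + S{\left(2,4 \right)}} \left(-17\right)}{-26607 - 12087} = \frac{-45299 + - \frac{35}{30 + 3} \left(-17\right)}{-26607 - 12087} = \frac{-45299 + - \frac{35}{33} \left(-17\right)}{-38694} = \left(-45299 + \left(-35\right) \frac{1}{33} \left(-17\right)\right) \left(- \frac{1}{38694}\right) = \left(-45299 - - \frac{595}{33}\right) \left(- \frac{1}{38694}\right) = \left(-45299 + \frac{595}{33}\right) \left(- \frac{1}{38694}\right) = \left(- \frac{1494272}{33}\right) \left(- \frac{1}{38694}\right) = \frac{747136}{638451}$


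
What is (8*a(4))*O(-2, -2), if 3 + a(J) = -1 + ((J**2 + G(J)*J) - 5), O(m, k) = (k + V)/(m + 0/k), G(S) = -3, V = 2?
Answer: 0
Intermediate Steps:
O(m, k) = (2 + k)/m (O(m, k) = (k + 2)/(m + 0/k) = (2 + k)/(m + 0) = (2 + k)/m)
a(J) = -9 + J**2 - 3*J (a(J) = -3 + (-1 + ((J**2 - 3*J) - 5)) = -3 + (-1 + (-5 + J**2 - 3*J)) = -3 + (-6 + J**2 - 3*J) = -9 + J**2 - 3*J)
(8*a(4))*O(-2, -2) = (8*(-9 + 4**2 - 3*4))*((2 - 2)/(-2)) = (8*(-9 + 16 - 12))*(-1/2*0) = (8*(-5))*0 = -40*0 = 0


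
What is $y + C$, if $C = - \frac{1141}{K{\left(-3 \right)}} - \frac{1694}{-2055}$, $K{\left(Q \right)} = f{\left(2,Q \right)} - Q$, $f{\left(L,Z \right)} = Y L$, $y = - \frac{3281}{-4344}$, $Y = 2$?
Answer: $- \frac{160109641}{991880} \approx -161.42$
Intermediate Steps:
$y = \frac{3281}{4344}$ ($y = \left(-3281\right) \left(- \frac{1}{4344}\right) = \frac{3281}{4344} \approx 0.75529$)
$f{\left(L,Z \right)} = 2 L$
$K{\left(Q \right)} = 4 - Q$ ($K{\left(Q \right)} = 2 \cdot 2 - Q = 4 - Q$)
$C = - \frac{333271}{2055}$ ($C = - \frac{1141}{4 - -3} - \frac{1694}{-2055} = - \frac{1141}{4 + 3} - - \frac{1694}{2055} = - \frac{1141}{7} + \frac{1694}{2055} = \left(-1141\right) \frac{1}{7} + \frac{1694}{2055} = -163 + \frac{1694}{2055} = - \frac{333271}{2055} \approx -162.18$)
$y + C = \frac{3281}{4344} - \frac{333271}{2055} = - \frac{160109641}{991880}$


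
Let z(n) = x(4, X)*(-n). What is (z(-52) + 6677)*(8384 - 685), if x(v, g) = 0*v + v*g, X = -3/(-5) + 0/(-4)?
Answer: 261835291/5 ≈ 5.2367e+7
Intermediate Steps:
X = ⅗ (X = -3*(-⅕) + 0*(-¼) = ⅗ + 0 = ⅗ ≈ 0.60000)
x(v, g) = g*v (x(v, g) = 0 + g*v = g*v)
z(n) = -12*n/5 (z(n) = ((⅗)*4)*(-n) = 12*(-n)/5 = -12*n/5)
(z(-52) + 6677)*(8384 - 685) = (-12/5*(-52) + 6677)*(8384 - 685) = (624/5 + 6677)*7699 = (34009/5)*7699 = 261835291/5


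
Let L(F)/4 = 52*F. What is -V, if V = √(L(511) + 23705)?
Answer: -√129993 ≈ -360.55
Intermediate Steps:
L(F) = 208*F (L(F) = 4*(52*F) = 208*F)
V = √129993 (V = √(208*511 + 23705) = √(106288 + 23705) = √129993 ≈ 360.55)
-V = -√129993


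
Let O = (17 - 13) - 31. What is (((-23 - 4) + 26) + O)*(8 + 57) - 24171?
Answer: -25991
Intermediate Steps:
O = -27 (O = 4 - 31 = -27)
(((-23 - 4) + 26) + O)*(8 + 57) - 24171 = (((-23 - 4) + 26) - 27)*(8 + 57) - 24171 = ((-27 + 26) - 27)*65 - 24171 = (-1 - 27)*65 - 24171 = -28*65 - 24171 = -1820 - 24171 = -25991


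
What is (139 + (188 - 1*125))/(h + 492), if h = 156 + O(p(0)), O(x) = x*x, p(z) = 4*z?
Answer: 101/324 ≈ 0.31173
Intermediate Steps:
O(x) = x²
h = 156 (h = 156 + (4*0)² = 156 + 0² = 156 + 0 = 156)
(139 + (188 - 1*125))/(h + 492) = (139 + (188 - 1*125))/(156 + 492) = (139 + (188 - 125))/648 = (139 + 63)*(1/648) = 202*(1/648) = 101/324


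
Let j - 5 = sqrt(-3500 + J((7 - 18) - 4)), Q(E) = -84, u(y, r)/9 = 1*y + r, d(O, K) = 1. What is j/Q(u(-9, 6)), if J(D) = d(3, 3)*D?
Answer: -5/84 - I*sqrt(3515)/84 ≈ -0.059524 - 0.7058*I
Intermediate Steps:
u(y, r) = 9*r + 9*y (u(y, r) = 9*(1*y + r) = 9*(y + r) = 9*(r + y) = 9*r + 9*y)
J(D) = D (J(D) = 1*D = D)
j = 5 + I*sqrt(3515) (j = 5 + sqrt(-3500 + ((7 - 18) - 4)) = 5 + sqrt(-3500 + (-11 - 4)) = 5 + sqrt(-3500 - 15) = 5 + sqrt(-3515) = 5 + I*sqrt(3515) ≈ 5.0 + 59.287*I)
j/Q(u(-9, 6)) = (5 + I*sqrt(3515))/(-84) = (5 + I*sqrt(3515))*(-1/84) = -5/84 - I*sqrt(3515)/84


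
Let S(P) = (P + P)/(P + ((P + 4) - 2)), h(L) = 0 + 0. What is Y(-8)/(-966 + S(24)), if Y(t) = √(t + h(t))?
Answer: -25*I*√2/12063 ≈ -0.0029309*I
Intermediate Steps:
h(L) = 0
S(P) = 2*P/(2 + 2*P) (S(P) = (2*P)/(P + ((4 + P) - 2)) = (2*P)/(P + (2 + P)) = (2*P)/(2 + 2*P) = 2*P/(2 + 2*P))
Y(t) = √t (Y(t) = √(t + 0) = √t)
Y(-8)/(-966 + S(24)) = √(-8)/(-966 + 24/(1 + 24)) = (2*I*√2)/(-966 + 24/25) = (2*I*√2)/(-24126/25) = (2*I*√2)*(-25/24126) = -25*I*√2/12063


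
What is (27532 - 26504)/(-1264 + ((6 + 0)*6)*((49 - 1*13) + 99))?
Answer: 257/899 ≈ 0.28587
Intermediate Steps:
(27532 - 26504)/(-1264 + ((6 + 0)*6)*((49 - 1*13) + 99)) = 1028/(-1264 + (6*6)*((49 - 13) + 99)) = 1028/(-1264 + 36*(36 + 99)) = 1028/(-1264 + 36*135) = 1028/(-1264 + 4860) = 1028/3596 = 1028*(1/3596) = 257/899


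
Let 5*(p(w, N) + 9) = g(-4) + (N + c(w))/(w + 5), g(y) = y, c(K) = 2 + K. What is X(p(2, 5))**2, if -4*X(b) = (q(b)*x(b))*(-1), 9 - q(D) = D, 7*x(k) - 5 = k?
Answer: 10648382481/1176490000 ≈ 9.0510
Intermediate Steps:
x(k) = 5/7 + k/7
q(D) = 9 - D
p(w, N) = -49/5 + (2 + N + w)/(5*(5 + w)) (p(w, N) = -9 + (-4 + (N + (2 + w))/(w + 5))/5 = -9 + (-4 + (2 + N + w)/(5 + w))/5 = -9 + (-4/5 + (2 + N + w)/(5*(5 + w))) = -49/5 + (2 + N + w)/(5*(5 + w)))
X(b) = (9 - b)*(5/7 + b/7)/4 (X(b) = -(9 - b)*(5/7 + b/7)*(-1)/4 = -(-1)*(9 - b)*(5/7 + b/7)/4 = (9 - b)*(5/7 + b/7)/4)
X(p(2, 5))**2 = (-(-9 + (-243 + 5 - 48*2)/(5*(5 + 2)))*(5 + (-243 + 5 - 48*2)/(5*(5 + 2)))/28)**2 = (-(-9 + (1/5)*(-243 + 5 - 96)/7)*(5 + (1/5)*(-243 + 5 - 96)/7)/28)**2 = (-(-9 + (1/5)*(1/7)*(-334))*(5 + (1/5)*(1/7)*(-334))/28)**2 = (-(-9 - 334/35)*(5 - 334/35)/28)**2 = (-1/28*(-649/35)*(-159/35))**2 = (-103191/34300)**2 = 10648382481/1176490000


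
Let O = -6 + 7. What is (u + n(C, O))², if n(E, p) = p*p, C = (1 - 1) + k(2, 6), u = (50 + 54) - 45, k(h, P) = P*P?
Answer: 3600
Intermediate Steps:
k(h, P) = P²
u = 59 (u = 104 - 45 = 59)
O = 1
C = 36 (C = (1 - 1) + 6² = 0 + 36 = 36)
n(E, p) = p²
(u + n(C, O))² = (59 + 1²)² = (59 + 1)² = 60² = 3600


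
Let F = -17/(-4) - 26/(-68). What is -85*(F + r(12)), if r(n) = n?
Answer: -5655/4 ≈ -1413.8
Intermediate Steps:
F = 315/68 (F = -17*(-¼) - 26*(-1/68) = 17/4 + 13/34 = 315/68 ≈ 4.6324)
-85*(F + r(12)) = -85*(315/68 + 12) = -85*1131/68 = -5655/4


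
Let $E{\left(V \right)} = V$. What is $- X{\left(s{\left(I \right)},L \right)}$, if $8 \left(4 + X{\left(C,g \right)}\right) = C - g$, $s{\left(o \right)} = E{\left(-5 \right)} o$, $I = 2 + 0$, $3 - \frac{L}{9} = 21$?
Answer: $-15$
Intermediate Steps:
$L = -162$ ($L = 27 - 189 = -162$)
$I = 2$
$s{\left(o \right)} = - 5 o$
$X{\left(C,g \right)} = -4 - \frac{g}{8} + \frac{C}{8}$ ($X{\left(C,g \right)} = -4 + \frac{C - g}{8} = -4 + \left(- \frac{g}{8} + \frac{C}{8}\right) = -4 - \frac{g}{8} + \frac{C}{8}$)
$- X{\left(s{\left(I \right)},L \right)} = - (-4 - - \frac{81}{4} + \frac{\left(-5\right) 2}{8}) = - (-4 + \frac{81}{4} + \frac{1}{8} \left(-10\right)) = - (-4 + \frac{81}{4} - \frac{5}{4}) = \left(-1\right) 15 = -15$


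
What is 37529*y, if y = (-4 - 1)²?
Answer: 938225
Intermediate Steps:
y = 25 (y = (-5)² = 25)
37529*y = 37529*25 = 938225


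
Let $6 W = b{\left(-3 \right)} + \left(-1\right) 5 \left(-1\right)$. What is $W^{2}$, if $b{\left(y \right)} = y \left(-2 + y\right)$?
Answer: $\frac{100}{9} \approx 11.111$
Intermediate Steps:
$W = \frac{10}{3}$ ($W = \frac{- 3 \left(-2 - 3\right) + \left(-1\right) 5 \left(-1\right)}{6} = \frac{\left(-3\right) \left(-5\right) - -5}{6} = \frac{15 + 5}{6} = \frac{1}{6} \cdot 20 = \frac{10}{3} \approx 3.3333$)
$W^{2} = \left(\frac{10}{3}\right)^{2} = \frac{100}{9}$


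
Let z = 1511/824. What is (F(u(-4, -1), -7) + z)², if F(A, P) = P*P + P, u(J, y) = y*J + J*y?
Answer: 1304582161/678976 ≈ 1921.4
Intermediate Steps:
z = 1511/824 (z = 1511*(1/824) = 1511/824 ≈ 1.8337)
u(J, y) = 2*J*y (u(J, y) = J*y + J*y = 2*J*y)
F(A, P) = P + P² (F(A, P) = P² + P = P + P²)
(F(u(-4, -1), -7) + z)² = (-7*(1 - 7) + 1511/824)² = (-7*(-6) + 1511/824)² = (42 + 1511/824)² = (36119/824)² = 1304582161/678976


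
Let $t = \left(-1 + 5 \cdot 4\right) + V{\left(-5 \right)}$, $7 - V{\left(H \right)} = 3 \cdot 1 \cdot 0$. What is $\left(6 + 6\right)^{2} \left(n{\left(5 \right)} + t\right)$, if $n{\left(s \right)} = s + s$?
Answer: $5184$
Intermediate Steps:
$V{\left(H \right)} = 7$ ($V{\left(H \right)} = 7 - 3 \cdot 1 \cdot 0 = 7 - 3 \cdot 0 = 7 - 0 = 7 + 0 = 7$)
$n{\left(s \right)} = 2 s$
$t = 26$ ($t = \left(-1 + 5 \cdot 4\right) + 7 = \left(-1 + 20\right) + 7 = 19 + 7 = 26$)
$\left(6 + 6\right)^{2} \left(n{\left(5 \right)} + t\right) = \left(6 + 6\right)^{2} \left(2 \cdot 5 + 26\right) = 12^{2} \left(10 + 26\right) = 144 \cdot 36 = 5184$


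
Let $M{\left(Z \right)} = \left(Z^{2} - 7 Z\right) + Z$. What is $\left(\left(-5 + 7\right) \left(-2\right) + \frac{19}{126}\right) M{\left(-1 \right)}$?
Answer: $- \frac{485}{18} \approx -26.944$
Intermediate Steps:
$M{\left(Z \right)} = Z^{2} - 6 Z$
$\left(\left(-5 + 7\right) \left(-2\right) + \frac{19}{126}\right) M{\left(-1 \right)} = \left(\left(-5 + 7\right) \left(-2\right) + \frac{19}{126}\right) \left(- (-6 - 1)\right) = \left(2 \left(-2\right) + 19 \cdot \frac{1}{126}\right) \left(\left(-1\right) \left(-7\right)\right) = \left(-4 + \frac{19}{126}\right) 7 = \left(- \frac{485}{126}\right) 7 = - \frac{485}{18}$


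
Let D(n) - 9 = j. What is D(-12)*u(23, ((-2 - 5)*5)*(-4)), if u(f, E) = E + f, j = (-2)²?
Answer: 2119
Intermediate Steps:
j = 4
D(n) = 13 (D(n) = 9 + 4 = 13)
D(-12)*u(23, ((-2 - 5)*5)*(-4)) = 13*(((-2 - 5)*5)*(-4) + 23) = 13*(-7*5*(-4) + 23) = 13*(-35*(-4) + 23) = 13*(140 + 23) = 13*163 = 2119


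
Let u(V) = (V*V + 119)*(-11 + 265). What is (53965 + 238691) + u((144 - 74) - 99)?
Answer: 536496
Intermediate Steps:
u(V) = 30226 + 254*V**2 (u(V) = (V**2 + 119)*254 = (119 + V**2)*254 = 30226 + 254*V**2)
(53965 + 238691) + u((144 - 74) - 99) = (53965 + 238691) + (30226 + 254*((144 - 74) - 99)**2) = 292656 + (30226 + 254*(70 - 99)**2) = 292656 + (30226 + 254*(-29)**2) = 292656 + (30226 + 254*841) = 292656 + (30226 + 213614) = 292656 + 243840 = 536496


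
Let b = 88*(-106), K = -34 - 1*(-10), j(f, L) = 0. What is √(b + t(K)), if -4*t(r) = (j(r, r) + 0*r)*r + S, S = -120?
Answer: I*√9298 ≈ 96.426*I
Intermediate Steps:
K = -24 (K = -34 + 10 = -24)
b = -9328
t(r) = 30 (t(r) = -((0 + 0*r)*r - 120)/4 = -((0 + 0)*r - 120)/4 = -(0*r - 120)/4 = -(0 - 120)/4 = -¼*(-120) = 30)
√(b + t(K)) = √(-9328 + 30) = √(-9298) = I*√9298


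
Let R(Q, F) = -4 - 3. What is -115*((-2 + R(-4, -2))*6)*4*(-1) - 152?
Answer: -24992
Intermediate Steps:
R(Q, F) = -7
-115*((-2 + R(-4, -2))*6)*4*(-1) - 152 = -115*((-2 - 7)*6)*4*(-1) - 152 = -115*-9*6*4*(-1) - 152 = -115*(-54*4)*(-1) - 152 = -(-24840)*(-1) - 152 = -115*216 - 152 = -24840 - 152 = -24992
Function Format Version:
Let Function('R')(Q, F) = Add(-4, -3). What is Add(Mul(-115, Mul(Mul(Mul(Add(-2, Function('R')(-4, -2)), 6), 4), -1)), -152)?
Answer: -24992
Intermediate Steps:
Function('R')(Q, F) = -7
Add(Mul(-115, Mul(Mul(Mul(Add(-2, Function('R')(-4, -2)), 6), 4), -1)), -152) = Add(Mul(-115, Mul(Mul(Mul(Add(-2, -7), 6), 4), -1)), -152) = Add(Mul(-115, Mul(Mul(Mul(-9, 6), 4), -1)), -152) = Add(Mul(-115, Mul(Mul(-54, 4), -1)), -152) = Add(Mul(-115, Mul(-216, -1)), -152) = Add(Mul(-115, 216), -152) = Add(-24840, -152) = -24992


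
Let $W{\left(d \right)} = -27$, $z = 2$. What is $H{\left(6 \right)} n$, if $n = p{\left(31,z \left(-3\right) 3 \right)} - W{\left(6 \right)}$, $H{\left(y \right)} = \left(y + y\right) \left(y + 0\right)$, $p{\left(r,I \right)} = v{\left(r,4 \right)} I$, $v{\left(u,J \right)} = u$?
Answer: $-38232$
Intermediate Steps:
$p{\left(r,I \right)} = I r$ ($p{\left(r,I \right)} = r I = I r$)
$H{\left(y \right)} = 2 y^{2}$ ($H{\left(y \right)} = 2 y y = 2 y^{2}$)
$n = -531$ ($n = 2 \left(-3\right) 3 \cdot 31 - -27 = \left(-6\right) 3 \cdot 31 + 27 = \left(-18\right) 31 + 27 = -558 + 27 = -531$)
$H{\left(6 \right)} n = 2 \cdot 6^{2} \left(-531\right) = 2 \cdot 36 \left(-531\right) = 72 \left(-531\right) = -38232$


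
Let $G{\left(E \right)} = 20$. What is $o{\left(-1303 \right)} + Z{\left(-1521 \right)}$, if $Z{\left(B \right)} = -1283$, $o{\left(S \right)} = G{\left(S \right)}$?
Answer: $-1263$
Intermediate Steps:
$o{\left(S \right)} = 20$
$o{\left(-1303 \right)} + Z{\left(-1521 \right)} = 20 - 1283 = -1263$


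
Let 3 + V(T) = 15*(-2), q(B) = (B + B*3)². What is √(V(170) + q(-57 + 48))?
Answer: √1263 ≈ 35.539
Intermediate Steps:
q(B) = 16*B² (q(B) = (B + 3*B)² = (4*B)² = 16*B²)
V(T) = -33 (V(T) = -3 + 15*(-2) = -3 - 30 = -33)
√(V(170) + q(-57 + 48)) = √(-33 + 16*(-57 + 48)²) = √(-33 + 16*(-9)²) = √(-33 + 16*81) = √(-33 + 1296) = √1263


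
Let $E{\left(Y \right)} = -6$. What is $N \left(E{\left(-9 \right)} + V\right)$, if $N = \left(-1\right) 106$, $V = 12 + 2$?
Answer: $-848$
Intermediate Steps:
$V = 14$
$N = -106$
$N \left(E{\left(-9 \right)} + V\right) = - 106 \left(-6 + 14\right) = \left(-106\right) 8 = -848$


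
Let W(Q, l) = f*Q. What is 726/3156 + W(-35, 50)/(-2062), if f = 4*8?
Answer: 419311/542306 ≈ 0.77320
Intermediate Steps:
f = 32
W(Q, l) = 32*Q
726/3156 + W(-35, 50)/(-2062) = 726/3156 + (32*(-35))/(-2062) = 726*(1/3156) - 1120*(-1/2062) = 121/526 + 560/1031 = 419311/542306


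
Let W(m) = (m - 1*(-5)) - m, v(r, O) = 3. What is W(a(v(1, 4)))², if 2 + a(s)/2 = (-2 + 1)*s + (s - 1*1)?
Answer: 25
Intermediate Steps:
a(s) = -6 (a(s) = -4 + 2*((-2 + 1)*s + (s - 1*1)) = -4 + 2*(-s + (s - 1)) = -4 + 2*(-s + (-1 + s)) = -4 + 2*(-1) = -4 - 2 = -6)
W(m) = 5 (W(m) = (m + 5) - m = (5 + m) - m = 5)
W(a(v(1, 4)))² = 5² = 25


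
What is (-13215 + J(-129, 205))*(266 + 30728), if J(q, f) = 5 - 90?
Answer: -412220200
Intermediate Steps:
J(q, f) = -85
(-13215 + J(-129, 205))*(266 + 30728) = (-13215 - 85)*(266 + 30728) = -13300*30994 = -412220200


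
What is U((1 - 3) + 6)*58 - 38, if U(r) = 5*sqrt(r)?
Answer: 542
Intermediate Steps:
U((1 - 3) + 6)*58 - 38 = (5*sqrt((1 - 3) + 6))*58 - 38 = (5*sqrt(-2 + 6))*58 - 38 = (5*sqrt(4))*58 - 38 = (5*2)*58 - 38 = 10*58 - 38 = 580 - 38 = 542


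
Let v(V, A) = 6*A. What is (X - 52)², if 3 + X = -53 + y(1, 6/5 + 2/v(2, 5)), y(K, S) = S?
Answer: 2563201/225 ≈ 11392.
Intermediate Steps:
X = -821/15 (X = -3 + (-53 + (6/5 + 2/((6*5)))) = -3 + (-53 + (6*(⅕) + 2/30)) = -3 + (-53 + (6/5 + 2*(1/30))) = -3 + (-53 + (6/5 + 1/15)) = -3 + (-53 + 19/15) = -3 - 776/15 = -821/15 ≈ -54.733)
(X - 52)² = (-821/15 - 52)² = (-1601/15)² = 2563201/225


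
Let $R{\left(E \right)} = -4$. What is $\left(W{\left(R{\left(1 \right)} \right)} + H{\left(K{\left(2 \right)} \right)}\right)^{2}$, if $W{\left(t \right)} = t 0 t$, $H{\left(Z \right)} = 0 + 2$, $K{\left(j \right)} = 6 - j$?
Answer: $4$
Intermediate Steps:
$H{\left(Z \right)} = 2$
$W{\left(t \right)} = 0$ ($W{\left(t \right)} = 0 t = 0$)
$\left(W{\left(R{\left(1 \right)} \right)} + H{\left(K{\left(2 \right)} \right)}\right)^{2} = \left(0 + 2\right)^{2} = 2^{2} = 4$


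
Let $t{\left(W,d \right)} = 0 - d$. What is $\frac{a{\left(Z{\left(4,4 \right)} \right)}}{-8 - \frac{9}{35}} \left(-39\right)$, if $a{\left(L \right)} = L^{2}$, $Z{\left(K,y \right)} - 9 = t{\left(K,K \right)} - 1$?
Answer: $\frac{21840}{289} \approx 75.571$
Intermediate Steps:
$t{\left(W,d \right)} = - d$
$Z{\left(K,y \right)} = 8 - K$ ($Z{\left(K,y \right)} = 9 - \left(1 + K\right) = 8 - K$)
$\frac{a{\left(Z{\left(4,4 \right)} \right)}}{-8 - \frac{9}{35}} \left(-39\right) = \frac{\left(8 - 4\right)^{2}}{-8 - \frac{9}{35}} \left(-39\right) = \frac{4^{2}}{-8 - \frac{9}{35}} \left(-39\right) = \frac{1}{- \frac{289}{35}} \cdot 16 \left(-39\right) = \left(- \frac{35}{289}\right) 16 \left(-39\right) = \left(- \frac{560}{289}\right) \left(-39\right) = \frac{21840}{289}$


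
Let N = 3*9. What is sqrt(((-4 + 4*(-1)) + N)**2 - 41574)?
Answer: I*sqrt(41213) ≈ 203.01*I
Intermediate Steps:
N = 27
sqrt(((-4 + 4*(-1)) + N)**2 - 41574) = sqrt(((-4 + 4*(-1)) + 27)**2 - 41574) = sqrt(((-4 - 4) + 27)**2 - 41574) = sqrt((-8 + 27)**2 - 41574) = sqrt(19**2 - 41574) = sqrt(361 - 41574) = sqrt(-41213) = I*sqrt(41213)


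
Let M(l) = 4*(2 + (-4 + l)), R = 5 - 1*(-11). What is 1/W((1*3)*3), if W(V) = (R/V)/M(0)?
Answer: -9/2 ≈ -4.5000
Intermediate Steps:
R = 16 (R = 5 + 11 = 16)
M(l) = -8 + 4*l (M(l) = 4*(-2 + l) = -8 + 4*l)
W(V) = -2/V (W(V) = (16/V)/(-8 + 4*0) = (16/V)/(-8 + 0) = (16/V)/(-8) = (16/V)*(-⅛) = -2/V)
1/W((1*3)*3) = 1/(-2/((1*3)*3)) = 1/(-2/(3*3)) = 1/(-2/9) = -9/2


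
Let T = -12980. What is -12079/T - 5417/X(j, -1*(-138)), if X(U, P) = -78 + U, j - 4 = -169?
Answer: 73247857/3154140 ≈ 23.223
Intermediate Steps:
j = -165 (j = 4 - 169 = -165)
-12079/T - 5417/X(j, -1*(-138)) = -12079/(-12980) - 5417/(-78 - 165) = -12079*(-1/12980) - 5417/(-243) = 12079/12980 - 5417*(-1/243) = 12079/12980 + 5417/243 = 73247857/3154140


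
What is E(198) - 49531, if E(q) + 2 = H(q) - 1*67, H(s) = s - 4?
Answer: -49406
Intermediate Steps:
H(s) = -4 + s
E(q) = -73 + q (E(q) = -2 + ((-4 + q) - 1*67) = -2 + ((-4 + q) - 67) = -2 + (-71 + q) = -73 + q)
E(198) - 49531 = (-73 + 198) - 49531 = 125 - 49531 = -49406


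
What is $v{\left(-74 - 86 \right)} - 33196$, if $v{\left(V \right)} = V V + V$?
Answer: $-7756$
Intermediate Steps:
$v{\left(V \right)} = V + V^{2}$ ($v{\left(V \right)} = V^{2} + V = V + V^{2}$)
$v{\left(-74 - 86 \right)} - 33196 = \left(-74 - 86\right) \left(1 - 160\right) - 33196 = - 160 \left(1 - 160\right) - 33196 = \left(-160\right) \left(-159\right) - 33196 = 25440 - 33196 = -7756$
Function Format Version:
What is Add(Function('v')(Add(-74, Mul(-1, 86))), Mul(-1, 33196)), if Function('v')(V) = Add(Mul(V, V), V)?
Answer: -7756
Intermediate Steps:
Function('v')(V) = Add(V, Pow(V, 2)) (Function('v')(V) = Add(Pow(V, 2), V) = Add(V, Pow(V, 2)))
Add(Function('v')(Add(-74, Mul(-1, 86))), Mul(-1, 33196)) = Add(Mul(Add(-74, Mul(-1, 86)), Add(1, Add(-74, Mul(-1, 86)))), Mul(-1, 33196)) = Add(Mul(Add(-74, -86), Add(1, Add(-74, -86))), -33196) = Add(Mul(-160, Add(1, -160)), -33196) = Add(Mul(-160, -159), -33196) = Add(25440, -33196) = -7756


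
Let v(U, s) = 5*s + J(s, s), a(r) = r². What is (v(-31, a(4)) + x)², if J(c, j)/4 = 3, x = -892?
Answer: 640000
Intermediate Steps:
J(c, j) = 12 (J(c, j) = 4*3 = 12)
v(U, s) = 12 + 5*s (v(U, s) = 5*s + 12 = 12 + 5*s)
(v(-31, a(4)) + x)² = ((12 + 5*4²) - 892)² = ((12 + 5*16) - 892)² = ((12 + 80) - 892)² = (92 - 892)² = (-800)² = 640000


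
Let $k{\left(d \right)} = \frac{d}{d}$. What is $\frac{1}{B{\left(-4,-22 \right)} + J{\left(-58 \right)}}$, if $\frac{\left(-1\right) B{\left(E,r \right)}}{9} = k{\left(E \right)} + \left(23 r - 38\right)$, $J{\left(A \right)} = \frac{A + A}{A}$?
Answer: $\frac{1}{4889} \approx 0.00020454$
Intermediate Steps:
$k{\left(d \right)} = 1$
$J{\left(A \right)} = 2$ ($J{\left(A \right)} = \frac{2 A}{A} = 2$)
$B{\left(E,r \right)} = 333 - 207 r$ ($B{\left(E,r \right)} = - 9 \left(1 + \left(23 r - 38\right)\right) = - 9 \left(1 + \left(-38 + 23 r\right)\right) = - 9 \left(-37 + 23 r\right) = 333 - 207 r$)
$\frac{1}{B{\left(-4,-22 \right)} + J{\left(-58 \right)}} = \frac{1}{\left(333 - -4554\right) + 2} = \frac{1}{\left(333 + 4554\right) + 2} = \frac{1}{4887 + 2} = \frac{1}{4889}$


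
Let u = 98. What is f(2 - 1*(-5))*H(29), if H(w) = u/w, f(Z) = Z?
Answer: 686/29 ≈ 23.655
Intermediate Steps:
H(w) = 98/w
f(2 - 1*(-5))*H(29) = (2 - 1*(-5))*(98/29) = (2 + 5)*(98*(1/29)) = 7*(98/29) = 686/29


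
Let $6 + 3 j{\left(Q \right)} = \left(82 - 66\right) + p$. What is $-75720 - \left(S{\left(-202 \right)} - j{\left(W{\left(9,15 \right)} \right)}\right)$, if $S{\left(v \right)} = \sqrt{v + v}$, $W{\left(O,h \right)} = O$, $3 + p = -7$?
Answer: $-75720 - 2 i \sqrt{101} \approx -75720.0 - 20.1 i$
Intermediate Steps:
$p = -10$ ($p = -3 - 7 = -10$)
$S{\left(v \right)} = \sqrt{2} \sqrt{v}$ ($S{\left(v \right)} = \sqrt{2 v} = \sqrt{2} \sqrt{v}$)
$j{\left(Q \right)} = 0$ ($j{\left(Q \right)} = -2 + \frac{\left(82 - 66\right) - 10}{3} = -2 + \frac{16 - 10}{3} = -2 + \frac{1}{3} \cdot 6 = -2 + 2 = 0$)
$-75720 - \left(S{\left(-202 \right)} - j{\left(W{\left(9,15 \right)} \right)}\right) = -75720 - \left(\sqrt{2} \sqrt{-202} - 0\right) = -75720 - \left(\sqrt{2} i \sqrt{202} + 0\right) = -75720 - \left(2 i \sqrt{101} + 0\right) = -75720 - 2 i \sqrt{101}$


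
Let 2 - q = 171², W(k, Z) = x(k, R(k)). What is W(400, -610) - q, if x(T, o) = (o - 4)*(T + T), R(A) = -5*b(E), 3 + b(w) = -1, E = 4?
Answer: 42039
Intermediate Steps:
b(w) = -4 (b(w) = -3 - 1 = -4)
R(A) = 20 (R(A) = -5*(-4) = 20)
x(T, o) = 2*T*(-4 + o) (x(T, o) = (-4 + o)*(2*T) = 2*T*(-4 + o))
W(k, Z) = 32*k (W(k, Z) = 2*k*(-4 + 20) = 2*k*16 = 32*k)
q = -29239 (q = 2 - 1*171² = 2 - 1*29241 = 2 - 29241 = -29239)
W(400, -610) - q = 32*400 - 1*(-29239) = 12800 + 29239 = 42039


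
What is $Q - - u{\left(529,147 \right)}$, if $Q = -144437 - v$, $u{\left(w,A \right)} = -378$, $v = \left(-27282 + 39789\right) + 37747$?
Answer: $-195069$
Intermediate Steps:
$v = 50254$ ($v = 12507 + 37747 = 50254$)
$Q = -194691$ ($Q = -144437 - 50254 = -194691$)
$Q - - u{\left(529,147 \right)} = -194691 - \left(-1\right) \left(-378\right) = -194691 - 378 = -195069$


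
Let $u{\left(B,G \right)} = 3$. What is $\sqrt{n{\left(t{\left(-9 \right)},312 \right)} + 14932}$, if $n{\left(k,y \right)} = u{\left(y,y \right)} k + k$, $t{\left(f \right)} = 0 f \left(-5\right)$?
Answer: $2 \sqrt{3733} \approx 122.2$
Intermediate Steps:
$t{\left(f \right)} = 0$ ($t{\left(f \right)} = 0 \left(-5\right) = 0$)
$n{\left(k,y \right)} = 4 k$ ($n{\left(k,y \right)} = 3 k + k = 4 k$)
$\sqrt{n{\left(t{\left(-9 \right)},312 \right)} + 14932} = \sqrt{4 \cdot 0 + 14932} = \sqrt{0 + 14932} = \sqrt{14932} = 2 \sqrt{3733}$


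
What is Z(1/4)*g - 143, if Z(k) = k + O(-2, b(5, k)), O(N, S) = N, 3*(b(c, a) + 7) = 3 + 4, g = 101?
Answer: -1279/4 ≈ -319.75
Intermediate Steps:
b(c, a) = -14/3 (b(c, a) = -7 + (3 + 4)/3 = -7 + (⅓)*7 = -7 + 7/3 = -14/3)
Z(k) = -2 + k (Z(k) = k - 2 = -2 + k)
Z(1/4)*g - 143 = (-2 + 1/4)*101 - 143 = (-2 + ¼)*101 - 143 = -7/4*101 - 143 = -707/4 - 143 = -1279/4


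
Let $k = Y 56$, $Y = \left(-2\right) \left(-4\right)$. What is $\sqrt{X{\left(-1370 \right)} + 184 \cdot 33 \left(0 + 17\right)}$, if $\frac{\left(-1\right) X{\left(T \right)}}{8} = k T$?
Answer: $2 \sqrt{1253326} \approx 2239.0$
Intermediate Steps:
$Y = 8$
$k = 448$ ($k = 8 \cdot 56 = 448$)
$X{\left(T \right)} = - 3584 T$ ($X{\left(T \right)} = - 8 \cdot 448 T = - 3584 T$)
$\sqrt{X{\left(-1370 \right)} + 184 \cdot 33 \left(0 + 17\right)} = \sqrt{\left(-3584\right) \left(-1370\right) + 184 \cdot 33 \left(0 + 17\right)} = \sqrt{4910080 + 184 \cdot 33 \cdot 17} = \sqrt{4910080 + 184 \cdot 561} = \sqrt{4910080 + 103224} = \sqrt{5013304} = 2 \sqrt{1253326}$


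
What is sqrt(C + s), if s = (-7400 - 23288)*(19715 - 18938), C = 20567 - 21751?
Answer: 8*I*sqrt(372590) ≈ 4883.2*I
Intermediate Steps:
C = -1184
s = -23844576 (s = -30688*777 = -23844576)
sqrt(C + s) = sqrt(-1184 - 23844576) = sqrt(-23845760) = 8*I*sqrt(372590)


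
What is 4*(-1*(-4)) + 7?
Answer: 23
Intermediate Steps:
4*(-1*(-4)) + 7 = 4*4 + 7 = 16 + 7 = 23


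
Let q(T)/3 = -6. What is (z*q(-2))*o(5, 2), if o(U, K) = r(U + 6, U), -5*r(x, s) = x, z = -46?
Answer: -9108/5 ≈ -1821.6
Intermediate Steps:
r(x, s) = -x/5
o(U, K) = -6/5 - U/5 (o(U, K) = -(U + 6)/5 = -(6 + U)/5 = -6/5 - U/5)
q(T) = -18 (q(T) = 3*(-6) = -18)
(z*q(-2))*o(5, 2) = (-46*(-18))*(-6/5 - 1/5*5) = 828*(-6/5 - 1) = 828*(-11/5) = -9108/5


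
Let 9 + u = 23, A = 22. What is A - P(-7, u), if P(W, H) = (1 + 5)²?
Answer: -14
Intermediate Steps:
u = 14 (u = -9 + 23 = 14)
P(W, H) = 36 (P(W, H) = 6² = 36)
A - P(-7, u) = 22 - 1*36 = 22 - 36 = -14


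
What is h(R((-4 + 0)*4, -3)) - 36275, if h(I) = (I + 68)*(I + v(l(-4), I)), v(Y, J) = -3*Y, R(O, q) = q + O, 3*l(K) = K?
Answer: -37010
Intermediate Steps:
l(K) = K/3
R(O, q) = O + q
h(I) = (4 + I)*(68 + I) (h(I) = (I + 68)*(I - (-4)) = (68 + I)*(I - 3*(-4/3)) = (68 + I)*(I + 4) = (68 + I)*(4 + I) = (4 + I)*(68 + I))
h(R((-4 + 0)*4, -3)) - 36275 = (272 + ((-4 + 0)*4 - 3)² + 72*((-4 + 0)*4 - 3)) - 36275 = (272 + (-4*4 - 3)² + 72*(-4*4 - 3)) - 36275 = (272 + (-16 - 3)² + 72*(-16 - 3)) - 36275 = (272 + (-19)² + 72*(-19)) - 36275 = (272 + 361 - 1368) - 36275 = -735 - 36275 = -37010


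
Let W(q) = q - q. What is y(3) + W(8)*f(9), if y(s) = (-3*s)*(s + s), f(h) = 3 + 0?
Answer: -54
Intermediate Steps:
W(q) = 0
f(h) = 3
y(s) = -6*s² (y(s) = (-3*s)*(2*s) = -6*s²)
y(3) + W(8)*f(9) = -6*3² + 0*3 = -6*9 + 0 = -54 + 0 = -54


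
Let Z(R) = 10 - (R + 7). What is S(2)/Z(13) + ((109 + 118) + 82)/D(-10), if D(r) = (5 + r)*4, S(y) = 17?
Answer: -343/20 ≈ -17.150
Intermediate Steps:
Z(R) = 3 - R (Z(R) = 10 - (7 + R) = 10 + (-7 - R) = 3 - R)
D(r) = 20 + 4*r
S(2)/Z(13) + ((109 + 118) + 82)/D(-10) = 17/(3 - 1*13) + ((109 + 118) + 82)/(20 + 4*(-10)) = 17/(3 - 13) + (227 + 82)/(20 - 40) = 17/(-10) + 309/(-20) = 17*(-⅒) + 309*(-1/20) = -17/10 - 309/20 = -343/20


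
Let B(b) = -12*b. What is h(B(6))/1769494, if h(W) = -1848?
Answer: -924/884747 ≈ -0.0010444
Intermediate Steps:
h(B(6))/1769494 = -1848/1769494 = -1848*1/1769494 = -924/884747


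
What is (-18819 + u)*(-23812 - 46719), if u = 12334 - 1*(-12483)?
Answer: -423044938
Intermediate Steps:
u = 24817 (u = 12334 + 12483 = 24817)
(-18819 + u)*(-23812 - 46719) = (-18819 + 24817)*(-23812 - 46719) = 5998*(-70531) = -423044938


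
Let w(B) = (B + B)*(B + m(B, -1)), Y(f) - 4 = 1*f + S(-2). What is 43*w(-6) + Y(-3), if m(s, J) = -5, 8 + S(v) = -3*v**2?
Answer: 5657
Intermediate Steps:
S(v) = -8 - 3*v**2
Y(f) = -16 + f (Y(f) = 4 + (1*f + (-8 - 3*(-2)**2)) = 4 + (f + (-8 - 3*4)) = 4 + (f + (-8 - 12)) = 4 + (f - 20) = 4 + (-20 + f) = -16 + f)
w(B) = 2*B*(-5 + B) (w(B) = (B + B)*(B - 5) = (2*B)*(-5 + B) = 2*B*(-5 + B))
43*w(-6) + Y(-3) = 43*(2*(-6)*(-5 - 6)) + (-16 - 3) = 43*(2*(-6)*(-11)) - 19 = 43*132 - 19 = 5676 - 19 = 5657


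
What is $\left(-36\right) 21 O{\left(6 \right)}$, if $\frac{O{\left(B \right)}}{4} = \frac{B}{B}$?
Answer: $-3024$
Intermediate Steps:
$O{\left(B \right)} = 4$ ($O{\left(B \right)} = 4 \frac{B}{B} = 4 \cdot 1 = 4$)
$\left(-36\right) 21 O{\left(6 \right)} = \left(-36\right) 21 \cdot 4 = \left(-756\right) 4 = -3024$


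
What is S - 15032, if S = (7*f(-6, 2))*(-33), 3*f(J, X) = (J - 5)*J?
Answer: -20114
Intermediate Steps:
f(J, X) = J*(-5 + J)/3 (f(J, X) = ((J - 5)*J)/3 = ((-5 + J)*J)/3 = (J*(-5 + J))/3 = J*(-5 + J)/3)
S = -5082 (S = (7*((⅓)*(-6)*(-5 - 6)))*(-33) = (7*((⅓)*(-6)*(-11)))*(-33) = (7*22)*(-33) = 154*(-33) = -5082)
S - 15032 = -5082 - 15032 = -20114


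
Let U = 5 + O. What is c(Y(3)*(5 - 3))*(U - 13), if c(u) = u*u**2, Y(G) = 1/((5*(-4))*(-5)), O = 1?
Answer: -7/125000 ≈ -5.6000e-5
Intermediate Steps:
U = 6 (U = 5 + 1 = 6)
Y(G) = 1/100 (Y(G) = 1/(-20*(-5)) = 1/100)
c(u) = u**3
c(Y(3)*(5 - 3))*(U - 13) = ((5 - 3)/100)**3*(6 - 13) = ((1/100)*2)**3*(-7) = (1/50)**3*(-7) = (1/125000)*(-7) = -7/125000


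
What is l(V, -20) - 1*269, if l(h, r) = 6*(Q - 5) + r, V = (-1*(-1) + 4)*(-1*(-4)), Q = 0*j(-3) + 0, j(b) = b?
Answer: -319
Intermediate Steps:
Q = 0 (Q = 0*(-3) + 0 = 0 + 0 = 0)
V = 20 (V = (1 + 4)*4 = 5*4 = 20)
l(h, r) = -30 + r (l(h, r) = 6*(0 - 5) + r = 6*(-5) + r = -30 + r)
l(V, -20) - 1*269 = (-30 - 20) - 1*269 = -50 - 269 = -319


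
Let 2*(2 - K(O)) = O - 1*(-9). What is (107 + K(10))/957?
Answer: 199/1914 ≈ 0.10397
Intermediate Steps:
K(O) = -5/2 - O/2 (K(O) = 2 - (O - 1*(-9))/2 = 2 - (O + 9)/2 = 2 - (9 + O)/2 = 2 + (-9/2 - O/2) = -5/2 - O/2)
(107 + K(10))/957 = (107 + (-5/2 - ½*10))/957 = (107 + (-5/2 - 5))*(1/957) = (107 - 15/2)*(1/957) = (199/2)*(1/957) = 199/1914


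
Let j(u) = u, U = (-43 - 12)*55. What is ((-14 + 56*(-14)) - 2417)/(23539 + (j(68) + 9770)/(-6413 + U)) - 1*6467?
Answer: -718341219059/111075622 ≈ -6467.1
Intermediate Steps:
U = -3025 (U = -55*55 = -3025)
((-14 + 56*(-14)) - 2417)/(23539 + (j(68) + 9770)/(-6413 + U)) - 1*6467 = ((-14 + 56*(-14)) - 2417)/(23539 + (68 + 9770)/(-6413 - 3025)) - 1*6467 = ((-14 - 784) - 2417)/(23539 + 9838/(-9438)) - 6467 = (-798 - 2417)/(23539 + 9838*(-1/9438)) - 6467 = -3215/(23539 - 4919/4719) - 6467 = -3215/111075622/4719 - 6467 = -3215*4719/111075622 - 6467 = -15171585/111075622 - 6467 = -718341219059/111075622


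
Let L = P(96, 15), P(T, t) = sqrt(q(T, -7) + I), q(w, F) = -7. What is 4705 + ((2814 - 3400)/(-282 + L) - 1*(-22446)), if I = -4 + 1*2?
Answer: 719855245/26511 + 586*I/26511 ≈ 27153.0 + 0.022104*I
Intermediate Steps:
I = -2 (I = -4 + 2 = -2)
P(T, t) = 3*I (P(T, t) = sqrt(-7 - 2) = sqrt(-9) = 3*I)
L = 3*I ≈ 3.0*I
4705 + ((2814 - 3400)/(-282 + L) - 1*(-22446)) = 4705 + ((2814 - 3400)/(-282 + 3*I) - 1*(-22446)) = 4705 + (-586*(-282 - 3*I)/79533 + 22446) = 4705 + (22446 - 586*(-282 - 3*I)/79533) = 27151 - 586*(-282 - 3*I)/79533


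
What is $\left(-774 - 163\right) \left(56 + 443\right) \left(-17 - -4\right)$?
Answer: $6078319$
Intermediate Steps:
$\left(-774 - 163\right) \left(56 + 443\right) \left(-17 - -4\right) = \left(-937\right) 499 \left(-17 + 4\right) = \left(-467563\right) \left(-13\right) = 6078319$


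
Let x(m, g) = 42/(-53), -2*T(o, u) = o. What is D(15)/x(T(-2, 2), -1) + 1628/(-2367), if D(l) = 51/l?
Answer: -824849/165690 ≈ -4.9783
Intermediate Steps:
T(o, u) = -o/2
x(m, g) = -42/53 (x(m, g) = 42*(-1/53) = -42/53)
D(15)/x(T(-2, 2), -1) + 1628/(-2367) = (51/15)/(-42/53) + 1628/(-2367) = (51*(1/15))*(-53/42) + 1628*(-1/2367) = (17/5)*(-53/42) - 1628/2367 = -901/210 - 1628/2367 = -824849/165690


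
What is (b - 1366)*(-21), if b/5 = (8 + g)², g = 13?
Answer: -17619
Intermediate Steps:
b = 2205 (b = 5*(8 + 13)² = 5*21² = 5*441 = 2205)
(b - 1366)*(-21) = (2205 - 1366)*(-21) = 839*(-21) = -17619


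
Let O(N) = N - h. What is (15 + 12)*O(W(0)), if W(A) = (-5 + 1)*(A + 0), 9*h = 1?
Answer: -3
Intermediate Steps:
h = ⅑ (h = (⅑)*1 = ⅑ ≈ 0.11111)
W(A) = -4*A
O(N) = -⅑ + N (O(N) = N - 1*⅑ = N - ⅑ = -⅑ + N)
(15 + 12)*O(W(0)) = (15 + 12)*(-⅑ - 4*0) = 27*(-⅑ + 0) = 27*(-⅑) = -3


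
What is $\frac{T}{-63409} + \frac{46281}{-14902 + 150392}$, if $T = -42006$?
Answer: $\frac{8626024869}{8591285410} \approx 1.004$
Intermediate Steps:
$\frac{T}{-63409} + \frac{46281}{-14902 + 150392} = - \frac{42006}{-63409} + \frac{46281}{-14902 + 150392} = \left(-42006\right) \left(- \frac{1}{63409}\right) + \frac{46281}{135490} = \frac{42006}{63409} + 46281 \cdot \frac{1}{135490} = \frac{42006}{63409} + \frac{46281}{135490} = \frac{8626024869}{8591285410}$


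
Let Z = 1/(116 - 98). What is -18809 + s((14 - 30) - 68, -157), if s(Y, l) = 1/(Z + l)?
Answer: -53135443/2825 ≈ -18809.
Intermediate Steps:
Z = 1/18 ≈ 0.055556
s(Y, l) = 1/(1/18 + l)
-18809 + s((14 - 30) - 68, -157) = -18809 + 18/(1 + 18*(-157)) = -18809 + 18/(1 - 2826) = -18809 + 18/(-2825) = -18809 + 18*(-1/2825) = -18809 - 18/2825 = -53135443/2825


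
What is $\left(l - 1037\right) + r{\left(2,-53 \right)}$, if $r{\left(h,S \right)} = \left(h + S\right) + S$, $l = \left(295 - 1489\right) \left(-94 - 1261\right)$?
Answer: $1616729$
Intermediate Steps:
$l = 1617870$ ($l = \left(-1194\right) \left(-1355\right) = 1617870$)
$r{\left(h,S \right)} = h + 2 S$ ($r{\left(h,S \right)} = \left(S + h\right) + S = h + 2 S$)
$\left(l - 1037\right) + r{\left(2,-53 \right)} = \left(1617870 - 1037\right) + \left(2 + 2 \left(-53\right)\right) = 1616833 + \left(2 - 106\right) = 1616833 - 104 = 1616729$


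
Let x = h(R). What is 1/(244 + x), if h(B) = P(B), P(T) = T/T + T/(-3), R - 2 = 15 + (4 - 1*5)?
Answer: 3/719 ≈ 0.0041725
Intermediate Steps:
R = 16 (R = 2 + (15 + (4 - 1*5)) = 2 + (15 + (4 - 5)) = 2 + (15 - 1) = 2 + 14 = 16)
P(T) = 1 - T/3 (P(T) = 1 + T*(-1/3) = 1 - T/3)
h(B) = 1 - B/3
x = -13/3 (x = 1 - 1/3*16 = 1 - 16/3 = -13/3 ≈ -4.3333)
1/(244 + x) = 1/(244 - 13/3) = 1/(719/3) = 3/719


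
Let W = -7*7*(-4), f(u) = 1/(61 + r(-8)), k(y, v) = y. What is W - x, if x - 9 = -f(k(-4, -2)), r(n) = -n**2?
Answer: 560/3 ≈ 186.67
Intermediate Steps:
f(u) = -1/3 (f(u) = 1/(61 - 1*(-8)**2) = 1/(61 - 1*64) = 1/(61 - 64) = 1/(-3) = -1/3)
W = 196 (W = -49*(-4) = 196)
x = 28/3 (x = 9 - 1*(-1/3) = 9 + 1/3 = 28/3 ≈ 9.3333)
W - x = 196 - 1*28/3 = 196 - 28/3 = 560/3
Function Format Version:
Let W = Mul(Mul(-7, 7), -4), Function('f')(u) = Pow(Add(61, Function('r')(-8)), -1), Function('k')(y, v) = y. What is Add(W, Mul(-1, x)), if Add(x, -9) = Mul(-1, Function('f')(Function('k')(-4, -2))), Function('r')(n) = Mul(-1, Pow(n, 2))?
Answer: Rational(560, 3) ≈ 186.67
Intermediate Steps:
Function('f')(u) = Rational(-1, 3) (Function('f')(u) = Pow(Add(61, Mul(-1, Pow(-8, 2))), -1) = Pow(Add(61, Mul(-1, 64)), -1) = Pow(Add(61, -64), -1) = Pow(-3, -1) = Rational(-1, 3))
W = 196 (W = Mul(-49, -4) = 196)
x = Rational(28, 3) (x = Add(9, Mul(-1, Rational(-1, 3))) = Add(9, Rational(1, 3)) = Rational(28, 3) ≈ 9.3333)
Add(W, Mul(-1, x)) = Add(196, Mul(-1, Rational(28, 3))) = Add(196, Rational(-28, 3)) = Rational(560, 3)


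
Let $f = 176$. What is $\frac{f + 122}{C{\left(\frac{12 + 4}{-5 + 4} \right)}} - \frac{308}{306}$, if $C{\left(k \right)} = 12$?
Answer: $\frac{7291}{306} \approx 23.827$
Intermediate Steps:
$\frac{f + 122}{C{\left(\frac{12 + 4}{-5 + 4} \right)}} - \frac{308}{306} = \frac{176 + 122}{12} - \frac{308}{306} = 298 \cdot \frac{1}{12} - \frac{154}{153} = \frac{149}{6} - \frac{154}{153} = \frac{7291}{306}$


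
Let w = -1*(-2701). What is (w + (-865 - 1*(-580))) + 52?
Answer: 2468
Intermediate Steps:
w = 2701
(w + (-865 - 1*(-580))) + 52 = (2701 + (-865 - 1*(-580))) + 52 = (2701 + (-865 + 580)) + 52 = (2701 - 285) + 52 = 2416 + 52 = 2468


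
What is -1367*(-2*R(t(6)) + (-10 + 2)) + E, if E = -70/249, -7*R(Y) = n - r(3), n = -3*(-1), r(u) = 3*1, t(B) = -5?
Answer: 2722994/249 ≈ 10936.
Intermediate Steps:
r(u) = 3
n = 3
R(Y) = 0 (R(Y) = -(3 - 1*3)/7 = -(3 - 3)/7 = -1/7*0 = 0)
E = -70/249 (E = -70*1/249 = -70/249 ≈ -0.28112)
-1367*(-2*R(t(6)) + (-10 + 2)) + E = -1367*(-2*0 + (-10 + 2)) - 70/249 = -1367*(0 - 8) - 70/249 = -1367*(-8) - 70/249 = 10936 - 70/249 = 2722994/249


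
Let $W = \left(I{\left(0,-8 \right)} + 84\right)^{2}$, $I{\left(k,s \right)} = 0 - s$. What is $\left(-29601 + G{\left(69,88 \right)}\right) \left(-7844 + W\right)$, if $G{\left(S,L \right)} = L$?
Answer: $-18298060$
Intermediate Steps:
$I{\left(k,s \right)} = - s$
$W = 8464$ ($W = \left(\left(-1\right) \left(-8\right) + 84\right)^{2} = \left(8 + 84\right)^{2} = 92^{2} = 8464$)
$\left(-29601 + G{\left(69,88 \right)}\right) \left(-7844 + W\right) = \left(-29601 + 88\right) \left(-7844 + 8464\right) = \left(-29513\right) 620 = -18298060$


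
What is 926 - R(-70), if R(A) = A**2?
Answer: -3974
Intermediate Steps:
926 - R(-70) = 926 - 1*(-70)**2 = 926 - 1*4900 = 926 - 4900 = -3974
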